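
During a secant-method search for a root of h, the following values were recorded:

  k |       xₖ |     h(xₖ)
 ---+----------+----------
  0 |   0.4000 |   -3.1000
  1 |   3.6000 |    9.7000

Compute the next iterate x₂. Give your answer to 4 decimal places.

x₂ = 3.6000 − 9.7000·(3.6000 − 0.4000) / (9.7000 − (-3.1000))
   = 3.6000 − (31.040000)/(12.800000) = 1.175000

1.1750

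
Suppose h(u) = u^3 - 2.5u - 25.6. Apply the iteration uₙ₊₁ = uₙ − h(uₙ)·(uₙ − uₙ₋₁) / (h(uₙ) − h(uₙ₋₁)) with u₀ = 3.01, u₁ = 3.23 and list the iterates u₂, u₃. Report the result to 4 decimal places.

h(3.01) = -5.854099, h(3.23) = 0.023267
u₂ = 3.230000 − 0.023267·(3.230000 − 3.010000) / (0.023267 − (-5.854099)) = 3.230000 − (0.005119)/(5.877366) = 3.229129
h(3.229129) = -0.001807
u₃ = 3.229129 − (-0.001807)·(3.229129 − 3.230000) / (-0.001807 − 0.023267) = 3.229129 − (0.000002)/(-0.025074) = 3.229192

3.2291, 3.2292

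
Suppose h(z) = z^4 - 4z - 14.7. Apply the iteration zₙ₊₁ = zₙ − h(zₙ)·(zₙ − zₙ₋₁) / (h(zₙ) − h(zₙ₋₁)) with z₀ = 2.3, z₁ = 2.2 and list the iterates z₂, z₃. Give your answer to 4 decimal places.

h(2.3) = 4.084100, h(2.2) = -0.074400
z₂ = 2.200000 − (-0.074400)·(2.200000 − 2.300000) / (-0.074400 − 4.084100) = 2.200000 − (0.007440)/(-4.158500) = 2.201789
h(2.201789) = -0.005262
z₃ = 2.201789 − (-0.005262)·(2.201789 − 2.200000) / (-0.005262 − (-0.074400)) = 2.201789 − (-0.000009)/(0.069138) = 2.201925

2.2018, 2.2019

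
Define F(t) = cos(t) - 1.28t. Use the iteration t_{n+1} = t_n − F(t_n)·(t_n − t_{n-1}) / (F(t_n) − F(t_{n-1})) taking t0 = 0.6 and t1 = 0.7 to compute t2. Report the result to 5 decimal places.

F(0.6) = 0.0573356, F(0.7) = -0.1311578
t2 = 0.7000000 − (-0.1311578)·(0.7000000 − 0.6000000) / (-0.1311578 − 0.0573356) = 0.7000000 − (-0.0131158)/(-0.1884934) = 0.6304178

0.63042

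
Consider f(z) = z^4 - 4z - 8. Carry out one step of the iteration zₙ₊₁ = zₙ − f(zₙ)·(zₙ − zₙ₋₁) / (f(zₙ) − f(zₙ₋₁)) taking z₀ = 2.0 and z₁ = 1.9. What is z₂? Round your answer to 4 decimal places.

f(2.0) = 0.000000, f(1.9) = -2.567900
z₂ = 1.900000 − (-2.567900)·(1.900000 − 2.000000) / (-2.567900 − 0.000000) = 1.900000 − (0.256790)/(-2.567900) = 2.000000

2.0000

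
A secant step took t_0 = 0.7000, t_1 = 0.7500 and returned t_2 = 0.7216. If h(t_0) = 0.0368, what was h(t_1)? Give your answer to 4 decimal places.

The secant line through (0.7000, 0.0368) and (0.7500, h(t_1)) crosses zero at t_2 = 0.7216.
So (0.7000, 0.0368), (0.7500, h(t_1)), (0.7216, 0) are collinear:
h(t_1) = 0.0368 · (0.7500 − 0.7216) / (0.7000 − 0.7216) = 0.0368 · (0.028400)/(-0.021600) = -0.048385

-0.0484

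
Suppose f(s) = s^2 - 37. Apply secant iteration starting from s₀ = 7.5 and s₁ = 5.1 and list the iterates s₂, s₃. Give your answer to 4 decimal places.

5.9722, 6.0926

f(7.5) = 19.250000, f(5.1) = -10.990000
s₂ = 5.100000 − (-10.990000)·(5.100000 − 7.500000) / (-10.990000 − 19.250000) = 5.100000 − (26.376000)/(-30.240000) = 5.972222
f(5.972222) = -1.332562
s₃ = 5.972222 − (-1.332562)·(5.972222 − 5.100000) / (-1.332562 − (-10.990000)) = 5.972222 − (-1.162290)/(9.657438) = 6.092574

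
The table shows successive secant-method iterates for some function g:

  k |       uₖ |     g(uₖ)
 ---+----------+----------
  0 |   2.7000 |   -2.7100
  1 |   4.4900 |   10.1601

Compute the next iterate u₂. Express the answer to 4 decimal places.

3.0769

u₂ = 4.4900 − 10.1601·(4.4900 − 2.7000) / (10.1601 − (-2.7100))
   = 4.4900 − (18.186579)/(12.870100) = 3.076912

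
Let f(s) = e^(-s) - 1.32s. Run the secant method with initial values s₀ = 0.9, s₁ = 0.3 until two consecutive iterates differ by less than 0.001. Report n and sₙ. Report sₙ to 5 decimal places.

n = 4, sₙ = 0.47237

f(0.9) = -0.7814303, f(0.3) = 0.3448182
s₂ = 0.3000000 − 0.3448182·(-0.6000000)/(1.1262486) = 0.4836992;  |Δ| = 0.1836992
f(0.4836992) = -0.0219843
s₃ = 0.4836992 − (-0.0219843)·(0.1836992)/(-0.3668025) = 0.4726892;  |Δ| = 0.0110100
f(0.4726892) = -0.0006259
s₄ = 0.4726892 − (-0.0006259)·(-0.0110100)/(0.0213583) = 0.4723665;  |Δ| = 0.0003227
|s₄ − s₃| = 0.0003227 < 0.001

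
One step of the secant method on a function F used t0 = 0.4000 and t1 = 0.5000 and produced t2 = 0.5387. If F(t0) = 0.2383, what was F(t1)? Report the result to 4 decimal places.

0.0665

The secant line through (0.4000, 0.2383) and (0.5000, F(t1)) crosses zero at t2 = 0.5387.
So (0.4000, 0.2383), (0.5000, F(t1)), (0.5387, 0) are collinear:
F(t1) = 0.2383 · (0.5000 − 0.5387) / (0.4000 − 0.5387) = 0.2383 · (-0.038700)/(-0.138700) = 0.066490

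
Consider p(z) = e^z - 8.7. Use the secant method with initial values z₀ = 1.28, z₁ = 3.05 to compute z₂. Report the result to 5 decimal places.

p(1.28) = -5.1033603, p(3.05) = 12.4153444
z₂ = 3.0500000 − 12.4153444·(3.0500000 − 1.2800000) / (12.4153444 − (-5.1033603)) = 3.0500000 − (21.9751596)/(17.5187047) = 1.7956173

1.79562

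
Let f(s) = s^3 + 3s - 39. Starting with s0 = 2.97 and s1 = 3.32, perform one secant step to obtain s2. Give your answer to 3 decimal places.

f(2.97) = -3.89193, f(3.32) = 7.55437
s2 = 3.32000 − 7.55437·(3.32000 − 2.97000) / (7.55437 − (-3.89193)) = 3.32000 − (2.64403)/(11.44629) = 3.08901

3.089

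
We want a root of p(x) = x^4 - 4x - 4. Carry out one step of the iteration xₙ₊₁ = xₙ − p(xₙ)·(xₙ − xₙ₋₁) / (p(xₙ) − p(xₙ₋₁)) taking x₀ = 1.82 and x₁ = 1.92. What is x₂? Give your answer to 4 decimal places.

p(1.82) = -0.308006, p(1.92) = 1.909545
x₂ = 1.920000 − 1.909545·(1.920000 − 1.820000) / (1.909545 − (-0.308006)) = 1.920000 − (0.190954)/(2.217551) = 1.833889

1.8339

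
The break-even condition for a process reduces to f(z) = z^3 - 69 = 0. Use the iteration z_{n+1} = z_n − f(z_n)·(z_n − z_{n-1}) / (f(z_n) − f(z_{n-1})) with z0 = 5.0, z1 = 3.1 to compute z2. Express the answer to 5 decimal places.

3.88246

f(5.0) = 56.0000000, f(3.1) = -39.2090000
z2 = 3.1000000 − (-39.2090000)·(3.1000000 − 5.0000000) / (-39.2090000 − 56.0000000) = 3.1000000 − (74.4971000)/(-95.2090000) = 3.8824586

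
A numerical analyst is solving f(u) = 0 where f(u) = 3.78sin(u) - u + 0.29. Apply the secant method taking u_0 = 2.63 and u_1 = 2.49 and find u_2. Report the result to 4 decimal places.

f(2.63) = -0.489438, f(2.49) = 0.092394
u_2 = 2.490000 − 0.092394·(2.490000 − 2.630000) / (0.092394 − (-0.489438)) = 2.490000 − (-0.012935)/(0.581833) = 2.512232

2.5122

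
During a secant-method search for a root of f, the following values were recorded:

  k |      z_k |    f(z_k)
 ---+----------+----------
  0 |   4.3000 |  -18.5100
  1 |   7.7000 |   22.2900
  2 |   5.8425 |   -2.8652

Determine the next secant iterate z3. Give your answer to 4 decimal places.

6.0541

z3 = 5.8425 − (-2.8652)·(5.8425 − 7.7000) / (-2.8652 − 22.2900)
   = 5.8425 − (5.322109)/(-25.155200) = 6.054071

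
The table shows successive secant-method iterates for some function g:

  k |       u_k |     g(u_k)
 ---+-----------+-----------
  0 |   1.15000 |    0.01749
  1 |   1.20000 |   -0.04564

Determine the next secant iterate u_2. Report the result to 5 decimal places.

u_2 = 1.20000 − (-0.04564)·(1.20000 − 1.15000) / (-0.04564 − 0.01749)
   = 1.20000 − (-0.0022820)/(-0.0631300) = 1.1638524

1.16385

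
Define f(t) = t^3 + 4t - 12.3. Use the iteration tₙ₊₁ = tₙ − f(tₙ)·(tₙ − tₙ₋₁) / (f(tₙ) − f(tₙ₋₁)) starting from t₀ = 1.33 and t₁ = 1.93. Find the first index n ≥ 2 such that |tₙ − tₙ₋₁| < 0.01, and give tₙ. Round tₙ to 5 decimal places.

n = 4, tₙ = 1.74552

f(1.33) = -4.6273630, f(1.93) = 2.6090570
t₂ = 1.9300000 − 2.6090570·(0.6000000)/(7.2364200) = 1.7136728;  |Δ| = 0.2163272
f(1.7136728) = -0.4128092
t₃ = 1.7136728 − (-0.4128092)·(-0.2163272)/(-3.0218662) = 1.7432247;  |Δ| = 0.0295519
f(1.7432247) = -0.0297333
t₄ = 1.7432247 − (-0.0297333)·(0.0295519)/(0.3830758) = 1.7455185;  |Δ| = 0.0022937
|t₄ − t₃| = 0.0022937 < 0.01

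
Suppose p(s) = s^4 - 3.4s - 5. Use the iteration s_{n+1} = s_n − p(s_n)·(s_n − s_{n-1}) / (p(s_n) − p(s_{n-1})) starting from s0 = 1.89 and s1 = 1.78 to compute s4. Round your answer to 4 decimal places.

p(1.89) = 1.333898, p(1.78) = -1.013241
s2 = 1.780000 − (-1.013241)·(1.780000 − 1.890000) / (-1.013241 − 1.333898) = 1.780000 − (0.111457)/(-2.347140) = 1.827486
p(1.827486) = -0.059820
s3 = 1.827486 − (-0.059820)·(1.827486 − 1.780000) / (-0.059820 − (-1.013241)) = 1.827486 − (-0.002841)/(0.953422) = 1.830466
p(1.830466) = 0.002964
s4 = 1.830466 − 0.002964·(1.830466 − 1.827486) / (0.002964 − (-0.059820)) = 1.830466 − (0.000009)/(0.062784) = 1.830325

1.8303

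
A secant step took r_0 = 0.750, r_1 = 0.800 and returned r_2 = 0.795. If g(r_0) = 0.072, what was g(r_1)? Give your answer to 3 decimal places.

-0.008

The secant line through (0.750, 0.072) and (0.800, g(r_1)) crosses zero at r_2 = 0.795.
So (0.750, 0.072), (0.800, g(r_1)), (0.795, 0) are collinear:
g(r_1) = 0.072 · (0.800 − 0.795) / (0.750 − 0.795) = 0.072 · (0.00500)/(-0.04500) = -0.00800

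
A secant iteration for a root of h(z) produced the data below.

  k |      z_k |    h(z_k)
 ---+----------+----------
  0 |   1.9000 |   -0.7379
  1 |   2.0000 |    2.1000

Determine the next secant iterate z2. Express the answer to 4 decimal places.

z2 = 2.0000 − 2.1000·(2.0000 − 1.9000) / (2.1000 − (-0.7379))
   = 2.0000 − (0.210000)/(2.837900) = 1.926002

1.9260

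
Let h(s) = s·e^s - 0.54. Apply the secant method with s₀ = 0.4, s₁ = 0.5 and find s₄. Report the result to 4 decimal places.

0.3722

h(0.4) = 0.056730, h(0.5) = 0.284361
s₂ = 0.500000 − 0.284361·(0.500000 − 0.400000) / (0.284361 − 0.056730) = 0.500000 − (0.028436)/(0.227631) = 0.375078
h(0.375078) = 0.005778
s₃ = 0.375078 − 0.005778·(0.375078 − 0.500000) / (0.005778 − 0.284361) = 0.375078 − (-0.000722)/(-0.278583) = 0.372487
h(0.372487) = 0.000605
s₄ = 0.372487 − 0.000605·(0.372487 − 0.375078) / (0.000605 − 0.005778) = 0.372487 − (-0.000002)/(-0.005173) = 0.372184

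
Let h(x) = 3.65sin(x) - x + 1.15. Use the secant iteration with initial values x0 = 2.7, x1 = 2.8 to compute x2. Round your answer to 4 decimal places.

2.7023

h(2.7) = 0.009937, h(2.8) = -0.427293
x2 = 2.800000 − (-0.427293)·(2.800000 − 2.700000) / (-0.427293 − 0.009937) = 2.800000 − (-0.042729)/(-0.437230) = 2.702273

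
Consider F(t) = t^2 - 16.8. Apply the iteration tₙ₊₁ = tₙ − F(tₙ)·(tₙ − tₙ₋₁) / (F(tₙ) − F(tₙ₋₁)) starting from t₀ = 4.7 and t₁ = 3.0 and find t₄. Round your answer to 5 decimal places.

4.09864

F(4.7) = 5.2900000, F(3.0) = -7.8000000
t₂ = 3.0000000 − (-7.8000000)·(3.0000000 − 4.7000000) / (-7.8000000 − 5.2900000) = 3.0000000 − (13.2600000)/(-13.0900000) = 4.0129870
F(4.0129870) = -0.6959352
t₃ = 4.0129870 − (-0.6959352)·(4.0129870 − 3.0000000) / (-0.6959352 − (-7.8000000)) = 4.0129870 − (-0.7049734)/(7.1040648) = 4.1122222
F(4.1122222) = 0.1103716
t₄ = 4.1122222 − 0.1103716·(4.1122222 − 4.0129870) / (0.1103716 − (-0.6959352)) = 4.1122222 − (0.0109527)/(0.8063068) = 4.0986384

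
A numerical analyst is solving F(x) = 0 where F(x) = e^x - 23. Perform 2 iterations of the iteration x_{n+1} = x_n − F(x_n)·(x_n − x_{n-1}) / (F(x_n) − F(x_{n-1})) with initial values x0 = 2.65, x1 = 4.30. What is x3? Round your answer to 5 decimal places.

F(2.65) = -8.8459614, F(4.30) = 50.6997937
x2 = 4.3000000 − 50.6997937·(4.3000000 − 2.6500000) / (50.6997937 − (-8.8459614)) = 4.3000000 − (83.6546596)/(59.5457551) = 2.8951197
F(2.8951197) = -4.9143343
x3 = 2.8951197 − (-4.9143343)·(2.8951197 − 4.3000000) / (-4.9143343 − 50.6997937) = 2.8951197 − (6.9040515)/(-55.6141280) = 3.0192617

3.01926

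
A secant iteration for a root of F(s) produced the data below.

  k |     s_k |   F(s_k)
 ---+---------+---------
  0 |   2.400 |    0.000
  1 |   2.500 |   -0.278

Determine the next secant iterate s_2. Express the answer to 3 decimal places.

2.400

s_2 = 2.500 − (-0.278)·(2.500 − 2.400) / (-0.278 − 0.000)
   = 2.500 − (-0.02780)/(-0.27800) = 2.40000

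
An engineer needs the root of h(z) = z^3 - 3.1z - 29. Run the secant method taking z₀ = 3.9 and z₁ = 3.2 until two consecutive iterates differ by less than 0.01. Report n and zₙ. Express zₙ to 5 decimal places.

h(3.9) = 18.2290000, h(3.2) = -6.1520000
z₂ = 3.2000000 − (-6.1520000)·(-0.7000000)/(-24.3810000) = 3.3766293;  |Δ| = 0.1766293
h(3.3766293) = -0.9684870
z₃ = 3.3766293 − (-0.9684870)·(0.1766293)/(5.1835130) = 3.4096308;  |Δ| = 0.0330014
h(3.4096308) = 0.0690860
z₄ = 3.4096308 − 0.0690860·(0.0330014)/(1.0375731) = 3.4074334;  |Δ| = 0.0021974
|z₄ − z₃| = 0.0021974 < 0.01

n = 4, zₙ = 3.40743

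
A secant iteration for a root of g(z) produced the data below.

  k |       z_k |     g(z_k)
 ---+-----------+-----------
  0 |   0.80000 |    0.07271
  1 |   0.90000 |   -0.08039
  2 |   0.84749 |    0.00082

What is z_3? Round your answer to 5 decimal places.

z_3 = 0.84749 − 0.00082·(0.84749 − 0.90000) / (0.00082 − (-0.08039))
   = 0.84749 − (-0.0000431)/(0.0812100) = 0.8480202

0.84802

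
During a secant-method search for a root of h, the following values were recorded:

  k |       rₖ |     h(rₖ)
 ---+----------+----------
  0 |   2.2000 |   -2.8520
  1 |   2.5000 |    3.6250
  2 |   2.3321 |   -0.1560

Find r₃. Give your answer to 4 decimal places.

2.3390

r₃ = 2.3321 − (-0.1560)·(2.3321 − 2.5000) / (-0.1560 − 3.6250)
   = 2.3321 − (0.026192)/(-3.781000) = 2.339027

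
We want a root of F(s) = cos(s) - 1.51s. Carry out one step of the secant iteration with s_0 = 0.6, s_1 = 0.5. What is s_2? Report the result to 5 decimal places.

F(0.6) = -0.0806644, F(0.5) = 0.1225826
s_2 = 0.5000000 − 0.1225826·(0.5000000 − 0.6000000) / (0.1225826 − (-0.0806644)) = 0.5000000 − (-0.0122583)/(0.2032469) = 0.5603121

0.56031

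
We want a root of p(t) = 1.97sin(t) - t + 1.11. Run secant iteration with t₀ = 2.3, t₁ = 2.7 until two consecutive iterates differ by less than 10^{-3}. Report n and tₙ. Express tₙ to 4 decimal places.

p(2.3) = 0.279039, p(2.7) = -0.748062
t₂ = 2.700000 − (-0.748062)·(0.400000)/(-1.027101) = 2.408671;  |Δ| = 0.291329
p(2.408671) = 0.019346
t₃ = 2.408671 − 0.019346·(-0.291329)/(0.767408) = 2.416015;  |Δ| = 0.007344
p(2.416015) = 0.001213
t₄ = 2.416015 − 0.001213·(0.007344)/(-0.018133) = 2.416506;  |Δ| = 0.000491
|t₄ − t₃| = 0.000491 < 10^{-3}

n = 4, tₙ = 2.4165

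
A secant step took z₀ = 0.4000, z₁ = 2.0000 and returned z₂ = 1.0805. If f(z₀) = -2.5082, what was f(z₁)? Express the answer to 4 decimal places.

3.3891

The secant line through (0.4000, -2.5082) and (2.0000, f(z₁)) crosses zero at z₂ = 1.0805.
So (0.4000, -2.5082), (2.0000, f(z₁)), (1.0805, 0) are collinear:
f(z₁) = -2.5082 · (2.0000 − 1.0805) / (0.4000 − 1.0805) = -2.5082 · (0.919500)/(-0.680500) = 3.389111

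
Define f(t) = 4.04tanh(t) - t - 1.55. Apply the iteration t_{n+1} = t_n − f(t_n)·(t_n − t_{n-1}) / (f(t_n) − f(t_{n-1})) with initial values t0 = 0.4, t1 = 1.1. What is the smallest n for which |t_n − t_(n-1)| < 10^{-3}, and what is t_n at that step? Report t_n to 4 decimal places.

n = 6, t_n = 0.5896

f(0.4) = -0.415006, f(1.1) = 0.584016
t2 = 1.100000 − 0.584016·(0.700000)/(0.999022) = 0.690789;  |Δ| = 0.409211
f(0.690789) = 0.177105
t3 = 0.690789 − 0.177105·(-0.409211)/(-0.406912) = 0.512683;  |Δ| = 0.178105
f(0.512683) = -0.155669
t4 = 0.512683 − (-0.155669)·(-0.178105)/(-0.332774) = 0.596000;  |Δ| = 0.083316
f(0.596000) = 0.012156
t5 = 0.596000 − 0.012156·(0.083316)/(0.167825) = 0.589965;  |Δ| = 0.006035
f(0.589965) = 0.000711
t6 = 0.589965 − 0.000711·(-0.006035)/(-0.011444) = 0.589590;  |Δ| = 0.000375
|t6 − t5| = 0.000375 < 10^{-3}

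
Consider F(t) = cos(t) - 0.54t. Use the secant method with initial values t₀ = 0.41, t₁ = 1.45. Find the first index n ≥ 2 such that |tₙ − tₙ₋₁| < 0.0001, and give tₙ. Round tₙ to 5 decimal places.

F(0.41) = 0.6957208, F(1.45) = -0.6624972
t₂ = 1.4500000 − (-0.6624972)·(1.0400000)/(-1.3582181) = 0.9427198;  |Δ| = 0.5072802
F(0.9427198) = 0.0785208
t₃ = 0.9427198 − 0.0785208·(-0.5072802)/(0.7410180) = 0.9964729;  |Δ| = 0.0537531
F(0.9964729) = 0.0051715
t₄ = 0.9964729 − 0.0051715·(0.0537531)/(-0.0733492) = 1.0002628;  |Δ| = 0.0037899
F(1.0002628) = -0.0000607
t₅ = 1.0002628 − (-0.0000607)·(0.0037899)/(-0.0052323) = 1.0002188;  |Δ| = 0.0000440
|t₅ − t₄| = 0.0000440 < 0.0001

n = 5, tₙ = 1.00022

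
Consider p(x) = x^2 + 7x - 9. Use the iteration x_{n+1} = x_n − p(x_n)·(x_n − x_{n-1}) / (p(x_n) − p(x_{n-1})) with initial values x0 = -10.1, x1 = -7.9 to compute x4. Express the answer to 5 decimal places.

-8.10977

p(-10.1) = 22.3100000, p(-7.9) = -1.8900000
x2 = -7.9000000 − (-1.8900000)·(-7.9000000 − (-10.1000000)) / (-1.8900000 − 22.3100000) = -7.9000000 − (-4.1580000)/(-24.2000000) = -8.0718182
p(-8.0718182) = -0.3484785
x3 = -8.0718182 − (-0.3484785)·(-8.0718182 − (-7.9000000)) / (-0.3484785 − (-1.8900000)) = -8.0718182 − (0.0598749)/(1.5415215) = -8.1106596
p(-8.1106596) = 0.0081823
x4 = -8.1106596 − 0.0081823·(-8.1106596 − (-8.0718182)) / (0.0081823 − (-0.3484785)) = -8.1106596 − (-0.0003178)/(0.3566608) = -8.1097686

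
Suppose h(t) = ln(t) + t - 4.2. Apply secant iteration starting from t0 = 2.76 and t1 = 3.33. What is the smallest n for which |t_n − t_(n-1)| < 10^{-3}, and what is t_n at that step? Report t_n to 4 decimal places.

n = 4, t_n = 3.0763

h(2.76) = -0.424769, h(3.33) = 0.332972
t2 = 3.330000 − 0.332972·(0.570000)/(0.757742) = 3.079526;  |Δ| = 0.250474
h(3.079526) = 0.004302
t3 = 3.079526 − 0.004302·(-0.250474)/(-0.328670) = 3.076248;  |Δ| = 0.003279
h(3.076248) = -0.000042
t4 = 3.076248 − (-0.000042)·(-0.003279)/(-0.004344) = 3.076279;  |Δ| = 0.000031
|t4 − t3| = 0.000031 < 10^{-3}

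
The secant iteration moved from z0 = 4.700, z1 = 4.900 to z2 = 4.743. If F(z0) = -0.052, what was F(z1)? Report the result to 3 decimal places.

The secant line through (4.700, -0.052) and (4.900, F(z1)) crosses zero at z2 = 4.743.
So (4.700, -0.052), (4.900, F(z1)), (4.743, 0) are collinear:
F(z1) = -0.052 · (4.900 − 4.743) / (4.700 − 4.743) = -0.052 · (0.15700)/(-0.04300) = 0.18986

0.190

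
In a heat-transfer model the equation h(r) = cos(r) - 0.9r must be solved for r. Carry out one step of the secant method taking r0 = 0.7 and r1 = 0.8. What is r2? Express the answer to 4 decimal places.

0.7853

h(0.7) = 0.134842, h(0.8) = -0.023293
r2 = 0.800000 − (-0.023293)·(0.800000 − 0.700000) / (-0.023293 − 0.134842) = 0.800000 − (-0.002329)/(-0.158135) = 0.785270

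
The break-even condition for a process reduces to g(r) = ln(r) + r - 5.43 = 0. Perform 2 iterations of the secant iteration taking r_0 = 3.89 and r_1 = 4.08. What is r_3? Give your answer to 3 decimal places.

4.035

g(3.89) = -0.18159, g(4.08) = 0.05610
r_2 = 4.08000 − 0.05610·(4.08000 − 3.89000) / (0.05610 − (-0.18159)) = 4.08000 − (0.01066)/(0.23769) = 4.03516
g(4.03516) = 0.00020
r_3 = 4.03516 − 0.00020·(4.03516 − 4.08000) / (0.00020 − 0.05610) = 4.03516 − (-0.00001)/(-0.05589) = 4.03499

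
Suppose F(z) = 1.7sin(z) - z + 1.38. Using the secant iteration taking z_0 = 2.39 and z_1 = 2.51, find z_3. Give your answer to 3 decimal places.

F(2.39) = 0.15077, F(2.51) = -0.12627
z_2 = 2.51000 − (-0.12627)·(2.51000 − 2.39000) / (-0.12627 − 0.15077) = 2.51000 − (-0.01515)/(-0.27703) = 2.45531
F(2.45531) = 0.00193
z_3 = 2.45531 − 0.00193·(2.45531 − 2.51000) / (0.00193 − (-0.12627)) = 2.45531 − (-0.00011)/(0.12820) = 2.45613

2.456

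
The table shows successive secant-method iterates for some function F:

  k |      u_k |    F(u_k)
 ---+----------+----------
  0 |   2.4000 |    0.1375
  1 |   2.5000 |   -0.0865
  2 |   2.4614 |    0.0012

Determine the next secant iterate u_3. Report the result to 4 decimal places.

2.4619

u_3 = 2.4614 − 0.0012·(2.4614 − 2.5000) / (0.0012 − (-0.0865))
   = 2.4614 − (-0.000046)/(0.087700) = 2.461928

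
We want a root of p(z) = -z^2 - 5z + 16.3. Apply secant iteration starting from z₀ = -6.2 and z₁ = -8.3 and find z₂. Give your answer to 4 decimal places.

p(-6.2) = 8.860000, p(-8.3) = -11.090000
z₂ = -8.300000 − (-11.090000)·(-8.300000 − (-6.200000)) / (-11.090000 − 8.860000) = -8.300000 − (23.289000)/(-19.950000) = -7.132632

-7.1326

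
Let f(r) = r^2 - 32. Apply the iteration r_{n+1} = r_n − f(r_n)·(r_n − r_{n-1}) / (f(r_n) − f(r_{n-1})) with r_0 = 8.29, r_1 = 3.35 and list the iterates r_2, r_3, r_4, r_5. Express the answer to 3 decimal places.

5.135, 5.799, 5.650, 5.657

f(8.29) = 36.72410, f(3.35) = -20.77750
r_2 = 3.35000 − (-20.77750)·(3.35000 − 8.29000) / (-20.77750 − 36.72410) = 3.35000 − (102.64085)/(-57.50160) = 5.13501
f(5.13501) = -5.63169
r_3 = 5.13501 − (-5.63169)·(5.13501 − 3.35000) / (-5.63169 − (-20.77750)) = 5.13501 − (-10.05261)/(15.14581) = 5.79873
f(5.79873) = 1.62528
r_4 = 5.79873 − 1.62528·(5.79873 − 5.13501) / (1.62528 − (-5.63169)) = 5.79873 − (1.07873)/(7.25696) = 5.65008
f(5.65008) = -0.07656
r_5 = 5.65008 − (-0.07656)·(5.65008 − 5.79873) / (-0.07656 − 1.62528) = 5.65008 − (0.01138)/(-1.70184) = 5.65677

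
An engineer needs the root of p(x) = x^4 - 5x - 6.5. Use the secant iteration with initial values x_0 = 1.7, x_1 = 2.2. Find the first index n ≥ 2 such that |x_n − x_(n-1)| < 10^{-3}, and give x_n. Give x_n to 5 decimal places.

n = 5, x_n = 2.01822

p(1.7) = -6.6479000, p(2.2) = 5.9256000
x_2 = 2.2000000 − 5.9256000·(0.5000000)/(12.5735000) = 1.9643616;  |Δ| = 0.2356384
p(1.9643616) = -1.4321162
x_3 = 1.9643616 − (-1.4321162)·(-0.2356384)/(-7.3577162) = 2.0102266;  |Δ| = 0.0458650
p(2.0102266) = -0.2213646
x_4 = 2.0102266 − (-0.2213646)·(0.0458650)/(1.2107516) = 2.0186122;  |Δ| = 0.0083856
p(2.0186122) = 0.0108938
x_5 = 2.0186122 − 0.0108938·(0.0083856)/(0.2322584) = 2.0182188;  |Δ| = 0.0003933
|x_5 − x_4| = 0.0003933 < 10^{-3}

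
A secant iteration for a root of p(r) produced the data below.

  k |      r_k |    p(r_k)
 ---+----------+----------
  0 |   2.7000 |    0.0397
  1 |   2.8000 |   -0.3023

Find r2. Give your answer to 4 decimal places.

2.7116

r2 = 2.8000 − (-0.3023)·(2.8000 − 2.7000) / (-0.3023 − 0.0397)
   = 2.8000 − (-0.030230)/(-0.342000) = 2.711608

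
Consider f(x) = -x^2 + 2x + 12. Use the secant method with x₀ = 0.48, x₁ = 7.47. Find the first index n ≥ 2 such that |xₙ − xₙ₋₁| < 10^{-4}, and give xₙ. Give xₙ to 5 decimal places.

n = 8, xₙ = 4.60555

f(0.48) = 12.7296000, f(7.47) = -28.8609000
x₂ = 7.4700000 − (-28.8609000)·(6.9900000)/(-41.5905000) = 2.6194286;  |Δ| = 4.8505714
f(2.6194286) = 10.3774511
x₃ = 2.6194286 − 10.3774511·(-4.8505714)/(39.2383511) = 3.9022696;  |Δ| = 1.2828411
f(3.9022696) = 4.5768310
x₄ = 3.9022696 − 4.5768310·(1.2828411)/(-5.8006201) = 4.9144626;  |Δ| = 1.0121929
f(4.9144626) = -2.3230172
x₅ = 4.9144626 − (-2.3230172)·(1.0121929)/(-6.8998482) = 4.5736809;  |Δ| = 0.3407816
f(4.5736809) = 0.2288046
x₆ = 4.5736809 − 0.2288046·(-0.3407816)/(2.5518219) = 4.6042365;  |Δ| = 0.0305556
f(4.6042365) = 0.0094791
x₇ = 4.6042365 − 0.0094791·(0.0305556)/(-0.2193255) = 4.6055571;  |Δ| = 0.0013206
f(4.6055571) = -0.0000421
x₈ = 4.6055571 − (-0.0000421)·(0.0013206)/(-0.0095212) = 4.6055513;  |Δ| = 0.0000058
|x₈ − x₇| = 0.0000058 < 10^{-4}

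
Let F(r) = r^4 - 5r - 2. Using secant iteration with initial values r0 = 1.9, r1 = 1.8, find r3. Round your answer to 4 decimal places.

F(1.9) = 1.532100, F(1.8) = -0.502400
r2 = 1.800000 − (-0.502400)·(1.800000 − 1.900000) / (-0.502400 − 1.532100) = 1.800000 − (0.050240)/(-2.034500) = 1.824694
F(1.824694) = -0.037845
r3 = 1.824694 − (-0.037845)·(1.824694 − 1.800000) / (-0.037845 − (-0.502400)) = 1.824694 − (-0.000935)/(0.464555) = 1.826706

1.8267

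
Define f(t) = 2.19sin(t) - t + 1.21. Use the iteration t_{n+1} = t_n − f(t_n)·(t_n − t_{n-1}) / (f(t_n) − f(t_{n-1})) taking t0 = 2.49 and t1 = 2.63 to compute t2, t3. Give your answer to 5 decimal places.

f(2.49) = 0.0481332, f(2.63) = -0.3478491
t2 = 2.6300000 − (-0.3478491)·(2.6300000 − 2.4900000) / (-0.3478491 − 0.0481332) = 2.6300000 − (-0.0486989)/(-0.3959823) = 2.5070176
f(2.5070176) = 0.0012919
t3 = 2.5070176 − 0.0012919·(2.5070176 − 2.6300000) / (0.0012919 − (-0.3478491)) = 2.5070176 − (-0.0001589)/(0.3491411) = 2.5074726

2.50702, 2.50747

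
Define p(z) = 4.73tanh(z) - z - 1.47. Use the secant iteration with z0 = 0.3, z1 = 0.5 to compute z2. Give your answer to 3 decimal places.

p(0.3) = -0.39209, p(0.5) = 0.21581
z2 = 0.50000 − 0.21581·(0.50000 − 0.30000) / (0.21581 − (-0.39209)) = 0.50000 − (0.04316)/(0.60791) = 0.42900

0.429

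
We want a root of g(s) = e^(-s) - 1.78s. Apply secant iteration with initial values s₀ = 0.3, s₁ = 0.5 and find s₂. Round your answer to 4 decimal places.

0.3844

g(0.3) = 0.206818, g(0.5) = -0.283469
s₂ = 0.500000 − (-0.283469)·(0.500000 − 0.300000) / (-0.283469 − 0.206818) = 0.500000 − (-0.056694)/(-0.490288) = 0.384366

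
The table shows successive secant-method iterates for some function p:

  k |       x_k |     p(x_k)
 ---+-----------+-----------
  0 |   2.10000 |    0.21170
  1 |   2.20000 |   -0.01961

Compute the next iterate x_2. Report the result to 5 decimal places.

2.19152

x_2 = 2.20000 − (-0.01961)·(2.20000 − 2.10000) / (-0.01961 − 0.21170)
   = 2.20000 − (-0.0019610)/(-0.2313100) = 2.1915222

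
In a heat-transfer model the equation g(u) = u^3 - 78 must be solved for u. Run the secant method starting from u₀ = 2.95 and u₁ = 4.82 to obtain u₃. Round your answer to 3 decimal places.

g(2.95) = -52.32762, g(4.82) = 33.98017
u₂ = 4.82000 − 33.98017·(4.82000 − 2.95000) / (33.98017 − (-52.32762)) = 4.82000 − (63.54291)/(86.30779) = 4.08376
g(4.08376) = -9.89455
u₃ = 4.08376 − (-9.89455)·(4.08376 − 4.82000) / (-9.89455 − 33.98017) = 4.08376 − (7.28472)/(-43.87472) = 4.24980

4.250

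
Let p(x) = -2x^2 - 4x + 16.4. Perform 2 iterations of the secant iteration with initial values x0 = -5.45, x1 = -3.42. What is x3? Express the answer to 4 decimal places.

p(-5.45) = -21.205000, p(-3.42) = 6.687200
x2 = -3.420000 − 6.687200·(-3.420000 − (-5.450000)) / (6.687200 − (-21.205000)) = -3.420000 − (13.575016)/(27.892200) = -3.906696
p(-3.906696) = 1.502239
x3 = -3.906696 − 1.502239·(-3.906696 − (-3.420000)) / (1.502239 − 6.687200) = -3.906696 − (-0.731134)/(-5.184961) = -4.047706

-4.0477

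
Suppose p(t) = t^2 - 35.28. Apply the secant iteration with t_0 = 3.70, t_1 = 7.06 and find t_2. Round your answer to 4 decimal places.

5.7065

p(3.70) = -21.590000, p(7.06) = 14.563600
t_2 = 7.060000 − 14.563600·(7.060000 − 3.700000) / (14.563600 − (-21.590000)) = 7.060000 − (48.933696)/(36.153600) = 5.706506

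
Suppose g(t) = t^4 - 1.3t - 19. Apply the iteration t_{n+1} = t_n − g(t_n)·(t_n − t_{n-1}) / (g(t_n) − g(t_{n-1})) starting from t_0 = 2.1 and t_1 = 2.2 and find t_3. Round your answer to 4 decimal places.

g(2.1) = -2.281900, g(2.2) = 1.565600
t_2 = 2.200000 − 1.565600·(2.200000 − 2.100000) / (1.565600 − (-2.281900)) = 2.200000 − (0.156560)/(3.847500) = 2.159309
g(2.159309) = -0.067134
t_3 = 2.159309 − (-0.067134)·(2.159309 − 2.200000) / (-0.067134 − 1.565600) = 2.159309 − (0.002732)/(-1.632734) = 2.160982

2.1610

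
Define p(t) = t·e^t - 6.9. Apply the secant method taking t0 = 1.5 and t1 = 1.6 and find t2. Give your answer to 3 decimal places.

p(1.5) = -0.17747, p(1.6) = 1.02485
t2 = 1.60000 − 1.02485·(1.60000 − 1.50000) / (1.02485 − (-0.17747)) = 1.60000 − (0.10249)/(1.20232) = 1.51476

1.515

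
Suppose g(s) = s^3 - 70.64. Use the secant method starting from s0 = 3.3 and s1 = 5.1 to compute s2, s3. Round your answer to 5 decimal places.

3.94588, 4.09502

g(3.3) = -34.7030000, g(5.1) = 62.0110000
s2 = 5.1000000 − 62.0110000·(5.1000000 − 3.3000000) / (62.0110000 − (-34.7030000)) = 5.1000000 − (111.6198000)/(96.7140000) = 3.9458775
g(3.9458775) = -9.2028859
s3 = 3.9458775 − (-9.2028859)·(3.9458775 − 5.1000000) / (-9.2028859 − 62.0110000) = 3.9458775 − (10.6212574)/(-71.2138859) = 4.0950234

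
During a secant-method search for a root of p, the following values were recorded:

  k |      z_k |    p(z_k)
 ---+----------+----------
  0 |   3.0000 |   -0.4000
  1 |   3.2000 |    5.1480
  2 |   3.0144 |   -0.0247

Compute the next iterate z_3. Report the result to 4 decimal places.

z_3 = 3.0144 − (-0.0247)·(3.0144 − 3.2000) / (-0.0247 − 5.1480)
   = 3.0144 − (0.004584)/(-5.172700) = 3.015286

3.0153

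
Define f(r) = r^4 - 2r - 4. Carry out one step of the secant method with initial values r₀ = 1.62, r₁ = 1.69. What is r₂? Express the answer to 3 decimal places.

1.642

f(1.62) = -0.35252, f(1.69) = 0.77731
r₂ = 1.69000 − 0.77731·(1.69000 − 1.62000) / (0.77731 − (-0.35252)) = 1.69000 − (0.05441)/(1.12983) = 1.64184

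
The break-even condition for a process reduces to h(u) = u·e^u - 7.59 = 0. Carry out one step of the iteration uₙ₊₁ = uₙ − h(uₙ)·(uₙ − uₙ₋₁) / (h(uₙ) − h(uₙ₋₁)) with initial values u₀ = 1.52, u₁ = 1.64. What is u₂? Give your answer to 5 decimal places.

1.57106

h(1.52) = -0.6402177, h(1.64) = 0.8644780
u₂ = 1.6400000 − 0.8644780·(1.6400000 − 1.5200000) / (0.8644780 − (-0.6402177)) = 1.6400000 − (0.1037374)/(1.5046957) = 1.5710576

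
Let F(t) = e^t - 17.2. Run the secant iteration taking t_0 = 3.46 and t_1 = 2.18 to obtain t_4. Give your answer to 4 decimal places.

F(3.46) = 14.616977, F(2.18) = -8.353694
t_2 = 2.180000 − (-8.353694)·(2.180000 − 3.460000) / (-8.353694 − 14.616977) = 2.180000 − (10.692728)/(-22.970670) = 2.645495
F(2.645495) = -3.109584
t_3 = 2.645495 − (-3.109584)·(2.645495 − 2.180000) / (-3.109584 − (-8.353694)) = 2.645495 − (-1.447495)/(5.244109) = 2.921518
F(2.921518) = 1.369453
t_4 = 2.921518 − 1.369453·(2.921518 − 2.645495) / (1.369453 − (-3.109584)) = 2.921518 − (0.378001)/(4.479038) = 2.837125

2.8371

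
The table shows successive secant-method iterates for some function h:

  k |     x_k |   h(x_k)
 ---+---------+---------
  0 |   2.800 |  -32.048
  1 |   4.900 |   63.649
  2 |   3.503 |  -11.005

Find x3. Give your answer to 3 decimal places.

x3 = 3.503 − (-11.005)·(3.503 − 4.900) / (-11.005 − 63.649)
   = 3.503 − (15.37399)/(-74.65400) = 3.70894

3.709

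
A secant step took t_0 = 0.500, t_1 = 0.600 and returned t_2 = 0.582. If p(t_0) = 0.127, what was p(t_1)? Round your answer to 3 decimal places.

The secant line through (0.500, 0.127) and (0.600, p(t_1)) crosses zero at t_2 = 0.582.
So (0.500, 0.127), (0.600, p(t_1)), (0.582, 0) are collinear:
p(t_1) = 0.127 · (0.600 − 0.582) / (0.500 − 0.582) = 0.127 · (0.01800)/(-0.08200) = -0.02788

-0.028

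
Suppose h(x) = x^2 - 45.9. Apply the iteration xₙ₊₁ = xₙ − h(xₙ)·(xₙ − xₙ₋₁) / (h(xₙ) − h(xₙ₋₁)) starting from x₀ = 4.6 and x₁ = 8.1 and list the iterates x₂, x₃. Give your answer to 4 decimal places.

6.5480, 6.7544

h(4.6) = -24.740000, h(8.1) = 19.710000
x₂ = 8.100000 − 19.710000·(8.100000 − 4.600000) / (19.710000 − (-24.740000)) = 8.100000 − (68.985000)/(44.450000) = 6.548031
h(6.548031) = -3.023284
x₃ = 6.548031 − (-3.023284)·(6.548031 − 8.100000) / (-3.023284 − 19.710000) = 6.548031 − (4.692041)/(-22.733284) = 6.754427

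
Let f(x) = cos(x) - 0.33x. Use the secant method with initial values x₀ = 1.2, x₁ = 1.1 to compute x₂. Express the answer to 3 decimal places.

f(1.2) = -0.03364, f(1.1) = 0.09060
x₂ = 1.10000 − 0.09060·(1.10000 − 1.20000) / (0.09060 − (-0.03364)) = 1.10000 − (-0.00906)/(0.12424) = 1.17292

1.173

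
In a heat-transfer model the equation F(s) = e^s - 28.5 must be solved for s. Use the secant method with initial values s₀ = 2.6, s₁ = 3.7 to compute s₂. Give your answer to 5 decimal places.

3.21296

F(2.6) = -15.0362620, F(3.7) = 11.9473044
s₂ = 3.7000000 − 11.9473044·(3.7000000 − 2.6000000) / (11.9473044 − (-15.0362620)) = 3.7000000 − (13.1420348)/(26.9835663) = 3.2129615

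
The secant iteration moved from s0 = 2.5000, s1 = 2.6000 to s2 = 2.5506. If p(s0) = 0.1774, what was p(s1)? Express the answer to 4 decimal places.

-0.1732

The secant line through (2.5000, 0.1774) and (2.6000, p(s1)) crosses zero at s2 = 2.5506.
So (2.5000, 0.1774), (2.6000, p(s1)), (2.5506, 0) are collinear:
p(s1) = 0.1774 · (2.6000 − 2.5506) / (2.5000 − 2.5506) = 0.1774 · (0.049400)/(-0.050600) = -0.173193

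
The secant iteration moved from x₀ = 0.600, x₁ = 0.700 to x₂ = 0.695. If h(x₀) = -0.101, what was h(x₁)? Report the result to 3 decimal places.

The secant line through (0.600, -0.101) and (0.700, h(x₁)) crosses zero at x₂ = 0.695.
So (0.600, -0.101), (0.700, h(x₁)), (0.695, 0) are collinear:
h(x₁) = -0.101 · (0.700 − 0.695) / (0.600 − 0.695) = -0.101 · (0.00500)/(-0.09500) = 0.00532

0.005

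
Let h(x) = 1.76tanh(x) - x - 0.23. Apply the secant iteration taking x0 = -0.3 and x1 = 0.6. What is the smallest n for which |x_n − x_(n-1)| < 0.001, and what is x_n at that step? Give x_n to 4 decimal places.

h(-0.3) = -0.442710, h(0.6) = 0.115207
x2 = 0.600000 − 0.115207·(0.900000)/(0.557917) = 0.414154;  |Δ| = 0.185846
h(0.414154) = 0.045756
x3 = 0.414154 − 0.045756·(-0.185846)/(-0.069451) = 0.291716;  |Δ| = 0.122438
h(0.291716) = -0.022380
x4 = 0.291716 − (-0.022380)·(-0.122438)/(-0.068136) = 0.331933;  |Δ| = 0.040217
h(0.331933) = 0.001718
x5 = 0.331933 − 0.001718·(0.040217)/(0.024099) = 0.329065;  |Δ| = 0.002868
h(0.329065) = 0.000052
x6 = 0.329065 − 0.000052·(-0.002868)/(-0.001666) = 0.328975;  |Δ| = 0.000090
|x6 − x5| = 0.000090 < 0.001

n = 6, x_n = 0.3290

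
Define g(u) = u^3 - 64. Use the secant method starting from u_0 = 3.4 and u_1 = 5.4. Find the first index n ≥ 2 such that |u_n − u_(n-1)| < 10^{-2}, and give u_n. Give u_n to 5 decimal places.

g(3.4) = -24.6960000, g(5.4) = 93.4640000
u_2 = 5.4000000 − 93.4640000·(2.0000000)/(118.1600000) = 3.8180095;  |Δ| = 1.5819905
g(3.8180095) = -8.3441261
u_3 = 3.8180095 − (-8.3441261)·(-1.5819905)/(-101.8081261) = 3.9476684;  |Δ| = 0.1296589
g(3.9476684) = -2.4791986
u_4 = 3.9476684 − (-2.4791986)·(0.1296589)/(5.8649275) = 4.0024772;  |Δ| = 0.0548089
g(4.0024772) = 0.1189816
u_5 = 4.0024772 − 0.1189816·(0.0548089)/(2.5981802) = 3.9999673;  |Δ| = 0.0025099
|u_5 − u_4| = 0.0025099 < 10^{-2}

n = 5, u_n = 3.99997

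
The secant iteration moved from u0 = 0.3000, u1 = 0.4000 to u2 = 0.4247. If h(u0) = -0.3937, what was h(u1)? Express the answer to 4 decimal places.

-0.0780

The secant line through (0.3000, -0.3937) and (0.4000, h(u1)) crosses zero at u2 = 0.4247.
So (0.3000, -0.3937), (0.4000, h(u1)), (0.4247, 0) are collinear:
h(u1) = -0.3937 · (0.4000 − 0.4247) / (0.3000 − 0.4247) = -0.3937 · (-0.024700)/(-0.124700) = -0.077982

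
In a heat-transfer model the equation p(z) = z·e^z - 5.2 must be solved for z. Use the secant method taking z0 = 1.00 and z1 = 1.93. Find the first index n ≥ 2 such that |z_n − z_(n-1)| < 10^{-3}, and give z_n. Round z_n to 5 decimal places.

n = 6, z_n = 1.34917

p(1.00) = -2.4817182, p(1.93) = 8.0967548
z2 = 1.9300000 − 8.0967548·(0.9300000)/(10.5784729) = 1.2181787;  |Δ| = 0.7118213
p(1.2181787) = -1.0813080
z3 = 1.2181787 − (-1.0813080)·(-0.7118213)/(-9.1780627) = 1.3020415;  |Δ| = 0.0838628
p(1.3020415) = -0.4126598
z4 = 1.3020415 − (-0.4126598)·(0.0838628)/(0.6686482) = 1.3537979;  |Δ| = 0.0517564
p(1.3537979) = 0.0420456
z5 = 1.3537979 − 0.0420456·(0.0517564)/(0.4547054) = 1.3490121;  |Δ| = 0.0047858
p(1.3490121) = -0.0014245
z6 = 1.3490121 − (-0.0014245)·(-0.0047858)/(-0.0434701) = 1.3491689;  |Δ| = 0.0001568
|z6 − z5| = 0.0001568 < 10^{-3}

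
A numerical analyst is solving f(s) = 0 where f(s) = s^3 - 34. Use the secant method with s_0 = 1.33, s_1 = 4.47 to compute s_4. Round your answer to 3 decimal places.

3.317

f(1.33) = -31.64736, f(4.47) = 55.31462
s_2 = 4.47000 − 55.31462·(4.47000 − 1.33000) / (55.31462 − (-31.64736)) = 4.47000 − (173.68792)/(86.96199) = 2.47271
f(2.47271) = -18.88104
s_3 = 2.47271 − (-18.88104)·(2.47271 − 4.47000) / (-18.88104 − 55.31462) = 2.47271 − (37.71083)/(-74.19566) = 2.98098
f(2.98098) = -7.51039
s_4 = 2.98098 − (-7.51039)·(2.98098 − 2.47271) / (-7.51039 − (-18.88104)) = 2.98098 − (-3.81724)/(11.37065) = 3.31669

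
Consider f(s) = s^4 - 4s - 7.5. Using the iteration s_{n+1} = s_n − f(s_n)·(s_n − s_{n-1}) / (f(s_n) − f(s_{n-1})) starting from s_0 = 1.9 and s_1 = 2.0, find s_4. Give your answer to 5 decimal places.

f(1.9) = -2.0679000, f(2.0) = 0.5000000
s_2 = 2.0000000 − 0.5000000·(2.0000000 − 1.9000000) / (0.5000000 − (-2.0679000)) = 2.0000000 − (0.0500000)/(2.5679000) = 1.9805288
f(1.9805288) = -0.0361525
s_3 = 1.9805288 − (-0.0361525)·(1.9805288 − 2.0000000) / (-0.0361525 − 0.5000000) = 1.9805288 − (0.0007039)/(-0.5361525) = 1.9818418
f(1.9818418) = -0.0005650
s_4 = 1.9818418 − (-0.0005650)·(1.9818418 − 1.9805288) / (-0.0005650 − (-0.0361525)) = 1.9818418 − (-0.0000007)/(0.0355874) = 1.9818626

1.98186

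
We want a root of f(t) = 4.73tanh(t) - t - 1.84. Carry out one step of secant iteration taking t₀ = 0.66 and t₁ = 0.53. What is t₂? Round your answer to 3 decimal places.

f(0.66) = 0.23566, f(0.53) = -0.07415
t₂ = 0.53000 − (-0.07415)·(0.53000 − 0.66000) / (-0.07415 − 0.23566) = 0.53000 − (0.00964)/(-0.30981) = 0.56111

0.561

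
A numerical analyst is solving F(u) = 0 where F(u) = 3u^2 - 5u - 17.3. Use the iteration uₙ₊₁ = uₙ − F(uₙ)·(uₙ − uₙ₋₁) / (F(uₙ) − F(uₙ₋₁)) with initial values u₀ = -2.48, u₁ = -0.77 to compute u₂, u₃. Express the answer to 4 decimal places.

F(-2.48) = 13.551200, F(-0.77) = -11.671300
u₂ = -0.770000 − (-11.671300)·(-0.770000 − (-2.480000)) / (-11.671300 − 13.551200) = -0.770000 − (-19.957923)/(-25.222500) = -1.561275
F(-1.561275) = -2.180892
u₃ = -1.561275 − (-2.180892)·(-1.561275 − (-0.770000)) / (-2.180892 − (-11.671300)) = -1.561275 − (1.725685)/(9.490408) = -1.743109

-1.5613, -1.7431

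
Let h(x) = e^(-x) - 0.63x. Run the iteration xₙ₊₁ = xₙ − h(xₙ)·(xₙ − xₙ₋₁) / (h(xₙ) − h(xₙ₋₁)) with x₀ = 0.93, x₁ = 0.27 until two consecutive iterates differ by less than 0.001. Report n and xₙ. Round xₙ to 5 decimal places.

h(0.93) = -0.1913463, h(0.27) = 0.5932795
x₂ = 0.2700000 − 0.5932795·(-0.6600000)/(0.7846258) = 0.7690461;  |Δ| = 0.4990461
h(0.7690461) = -0.0210441
x₃ = 0.7690461 − (-0.0210441)·(0.4990461)/(-0.6143236) = 0.7519509;  |Δ| = 0.0170952
h(0.7519509) = -0.0022832
x₄ = 0.7519509 − (-0.0022832)·(-0.0170952)/(0.0187610) = 0.7498705;  |Δ| = 0.0020805
h(0.7498705) = 0.0000094
x₅ = 0.7498705 − 0.0000094·(-0.0020805)/(0.0022925) = 0.7498790;  |Δ| = 0.0000085
|x₅ − x₄| = 0.0000085 < 0.001

n = 5, xₙ = 0.74988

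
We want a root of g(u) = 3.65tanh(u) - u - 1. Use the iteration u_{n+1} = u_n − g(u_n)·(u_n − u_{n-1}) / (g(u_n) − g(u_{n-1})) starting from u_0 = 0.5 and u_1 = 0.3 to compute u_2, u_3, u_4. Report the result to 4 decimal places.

0.4118, 0.4065, 0.4062

g(0.5) = 0.186728, g(0.3) = -0.236709
u_2 = 0.300000 − (-0.236709)·(0.300000 − 0.500000) / (-0.236709 − 0.186728) = 0.300000 − (0.047342)/(-0.423437) = 0.411804
g(0.411804) = 0.011708
u_3 = 0.411804 − 0.011708·(0.411804 − 0.300000) / (0.011708 − (-0.236709)) = 0.411804 − (0.001309)/(0.248417) = 0.406534
g(0.406534) = 0.000636
u_4 = 0.406534 − 0.000636·(0.406534 − 0.411804) / (0.000636 − 0.011708) = 0.406534 − (-0.000003)/(-0.011072) = 0.406232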